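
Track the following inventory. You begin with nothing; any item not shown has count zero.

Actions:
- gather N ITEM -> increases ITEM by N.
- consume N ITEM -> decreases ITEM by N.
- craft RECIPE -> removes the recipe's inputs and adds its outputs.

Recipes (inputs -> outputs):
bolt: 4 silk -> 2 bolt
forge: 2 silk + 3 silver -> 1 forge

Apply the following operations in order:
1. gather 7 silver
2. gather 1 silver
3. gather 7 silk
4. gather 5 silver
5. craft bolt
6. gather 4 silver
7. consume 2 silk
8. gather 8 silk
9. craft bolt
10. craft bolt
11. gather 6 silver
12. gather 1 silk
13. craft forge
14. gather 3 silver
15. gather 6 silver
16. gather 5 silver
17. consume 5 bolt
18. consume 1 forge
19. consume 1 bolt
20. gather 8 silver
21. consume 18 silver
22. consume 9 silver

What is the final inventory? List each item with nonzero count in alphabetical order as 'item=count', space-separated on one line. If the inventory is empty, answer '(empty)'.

Answer: silver=15

Derivation:
After 1 (gather 7 silver): silver=7
After 2 (gather 1 silver): silver=8
After 3 (gather 7 silk): silk=7 silver=8
After 4 (gather 5 silver): silk=7 silver=13
After 5 (craft bolt): bolt=2 silk=3 silver=13
After 6 (gather 4 silver): bolt=2 silk=3 silver=17
After 7 (consume 2 silk): bolt=2 silk=1 silver=17
After 8 (gather 8 silk): bolt=2 silk=9 silver=17
After 9 (craft bolt): bolt=4 silk=5 silver=17
After 10 (craft bolt): bolt=6 silk=1 silver=17
After 11 (gather 6 silver): bolt=6 silk=1 silver=23
After 12 (gather 1 silk): bolt=6 silk=2 silver=23
After 13 (craft forge): bolt=6 forge=1 silver=20
After 14 (gather 3 silver): bolt=6 forge=1 silver=23
After 15 (gather 6 silver): bolt=6 forge=1 silver=29
After 16 (gather 5 silver): bolt=6 forge=1 silver=34
After 17 (consume 5 bolt): bolt=1 forge=1 silver=34
After 18 (consume 1 forge): bolt=1 silver=34
After 19 (consume 1 bolt): silver=34
After 20 (gather 8 silver): silver=42
After 21 (consume 18 silver): silver=24
After 22 (consume 9 silver): silver=15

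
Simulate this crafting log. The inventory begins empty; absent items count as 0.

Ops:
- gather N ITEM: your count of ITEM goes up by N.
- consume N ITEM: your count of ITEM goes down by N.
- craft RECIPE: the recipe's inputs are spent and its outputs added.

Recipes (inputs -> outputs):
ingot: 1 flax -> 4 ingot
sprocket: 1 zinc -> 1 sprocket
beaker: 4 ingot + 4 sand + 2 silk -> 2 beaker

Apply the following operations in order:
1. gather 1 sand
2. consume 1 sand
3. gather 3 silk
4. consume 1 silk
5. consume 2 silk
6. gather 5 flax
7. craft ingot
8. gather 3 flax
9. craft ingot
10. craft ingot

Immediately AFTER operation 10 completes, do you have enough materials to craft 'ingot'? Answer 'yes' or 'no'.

After 1 (gather 1 sand): sand=1
After 2 (consume 1 sand): (empty)
After 3 (gather 3 silk): silk=3
After 4 (consume 1 silk): silk=2
After 5 (consume 2 silk): (empty)
After 6 (gather 5 flax): flax=5
After 7 (craft ingot): flax=4 ingot=4
After 8 (gather 3 flax): flax=7 ingot=4
After 9 (craft ingot): flax=6 ingot=8
After 10 (craft ingot): flax=5 ingot=12

Answer: yes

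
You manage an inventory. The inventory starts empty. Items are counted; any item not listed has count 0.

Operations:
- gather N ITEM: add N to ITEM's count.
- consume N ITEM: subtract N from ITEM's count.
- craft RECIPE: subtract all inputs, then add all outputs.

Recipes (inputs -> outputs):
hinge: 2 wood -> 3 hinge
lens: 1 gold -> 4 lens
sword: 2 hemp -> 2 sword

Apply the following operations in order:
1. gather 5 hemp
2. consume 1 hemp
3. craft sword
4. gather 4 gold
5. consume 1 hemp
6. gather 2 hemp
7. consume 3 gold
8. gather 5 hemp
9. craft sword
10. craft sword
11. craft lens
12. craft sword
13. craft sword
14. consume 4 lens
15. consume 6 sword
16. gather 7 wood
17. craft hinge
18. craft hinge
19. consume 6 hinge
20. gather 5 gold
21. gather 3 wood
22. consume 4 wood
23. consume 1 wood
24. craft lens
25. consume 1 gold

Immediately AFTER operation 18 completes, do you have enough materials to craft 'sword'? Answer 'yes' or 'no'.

Answer: no

Derivation:
After 1 (gather 5 hemp): hemp=5
After 2 (consume 1 hemp): hemp=4
After 3 (craft sword): hemp=2 sword=2
After 4 (gather 4 gold): gold=4 hemp=2 sword=2
After 5 (consume 1 hemp): gold=4 hemp=1 sword=2
After 6 (gather 2 hemp): gold=4 hemp=3 sword=2
After 7 (consume 3 gold): gold=1 hemp=3 sword=2
After 8 (gather 5 hemp): gold=1 hemp=8 sword=2
After 9 (craft sword): gold=1 hemp=6 sword=4
After 10 (craft sword): gold=1 hemp=4 sword=6
After 11 (craft lens): hemp=4 lens=4 sword=6
After 12 (craft sword): hemp=2 lens=4 sword=8
After 13 (craft sword): lens=4 sword=10
After 14 (consume 4 lens): sword=10
After 15 (consume 6 sword): sword=4
After 16 (gather 7 wood): sword=4 wood=7
After 17 (craft hinge): hinge=3 sword=4 wood=5
After 18 (craft hinge): hinge=6 sword=4 wood=3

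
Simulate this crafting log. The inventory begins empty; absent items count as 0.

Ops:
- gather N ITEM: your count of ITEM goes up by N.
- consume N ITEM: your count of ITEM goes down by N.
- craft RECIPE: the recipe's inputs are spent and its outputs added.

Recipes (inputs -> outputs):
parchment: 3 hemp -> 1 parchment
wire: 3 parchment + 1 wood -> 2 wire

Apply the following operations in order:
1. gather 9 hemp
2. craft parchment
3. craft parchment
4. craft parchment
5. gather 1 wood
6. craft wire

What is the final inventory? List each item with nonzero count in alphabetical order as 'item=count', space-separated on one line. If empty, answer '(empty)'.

After 1 (gather 9 hemp): hemp=9
After 2 (craft parchment): hemp=6 parchment=1
After 3 (craft parchment): hemp=3 parchment=2
After 4 (craft parchment): parchment=3
After 5 (gather 1 wood): parchment=3 wood=1
After 6 (craft wire): wire=2

Answer: wire=2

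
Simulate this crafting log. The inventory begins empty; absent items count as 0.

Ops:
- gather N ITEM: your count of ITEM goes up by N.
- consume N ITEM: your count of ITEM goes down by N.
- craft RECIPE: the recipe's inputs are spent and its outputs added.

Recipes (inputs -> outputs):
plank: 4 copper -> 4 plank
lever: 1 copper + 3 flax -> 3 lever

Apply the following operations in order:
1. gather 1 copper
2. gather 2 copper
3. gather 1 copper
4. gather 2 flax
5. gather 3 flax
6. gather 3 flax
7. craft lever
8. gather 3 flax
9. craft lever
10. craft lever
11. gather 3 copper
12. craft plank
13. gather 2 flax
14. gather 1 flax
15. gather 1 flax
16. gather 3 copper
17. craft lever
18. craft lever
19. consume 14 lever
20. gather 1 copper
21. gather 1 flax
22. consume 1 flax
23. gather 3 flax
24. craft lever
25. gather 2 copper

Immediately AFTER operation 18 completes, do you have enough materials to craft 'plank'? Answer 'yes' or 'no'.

After 1 (gather 1 copper): copper=1
After 2 (gather 2 copper): copper=3
After 3 (gather 1 copper): copper=4
After 4 (gather 2 flax): copper=4 flax=2
After 5 (gather 3 flax): copper=4 flax=5
After 6 (gather 3 flax): copper=4 flax=8
After 7 (craft lever): copper=3 flax=5 lever=3
After 8 (gather 3 flax): copper=3 flax=8 lever=3
After 9 (craft lever): copper=2 flax=5 lever=6
After 10 (craft lever): copper=1 flax=2 lever=9
After 11 (gather 3 copper): copper=4 flax=2 lever=9
After 12 (craft plank): flax=2 lever=9 plank=4
After 13 (gather 2 flax): flax=4 lever=9 plank=4
After 14 (gather 1 flax): flax=5 lever=9 plank=4
After 15 (gather 1 flax): flax=6 lever=9 plank=4
After 16 (gather 3 copper): copper=3 flax=6 lever=9 plank=4
After 17 (craft lever): copper=2 flax=3 lever=12 plank=4
After 18 (craft lever): copper=1 lever=15 plank=4

Answer: no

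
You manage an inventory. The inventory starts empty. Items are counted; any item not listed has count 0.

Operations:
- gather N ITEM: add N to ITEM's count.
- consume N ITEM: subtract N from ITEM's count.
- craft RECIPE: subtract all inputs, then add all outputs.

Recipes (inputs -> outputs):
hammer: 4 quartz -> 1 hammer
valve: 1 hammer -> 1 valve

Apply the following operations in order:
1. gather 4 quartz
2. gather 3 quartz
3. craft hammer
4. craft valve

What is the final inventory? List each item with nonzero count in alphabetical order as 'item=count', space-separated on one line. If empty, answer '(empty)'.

Answer: quartz=3 valve=1

Derivation:
After 1 (gather 4 quartz): quartz=4
After 2 (gather 3 quartz): quartz=7
After 3 (craft hammer): hammer=1 quartz=3
After 4 (craft valve): quartz=3 valve=1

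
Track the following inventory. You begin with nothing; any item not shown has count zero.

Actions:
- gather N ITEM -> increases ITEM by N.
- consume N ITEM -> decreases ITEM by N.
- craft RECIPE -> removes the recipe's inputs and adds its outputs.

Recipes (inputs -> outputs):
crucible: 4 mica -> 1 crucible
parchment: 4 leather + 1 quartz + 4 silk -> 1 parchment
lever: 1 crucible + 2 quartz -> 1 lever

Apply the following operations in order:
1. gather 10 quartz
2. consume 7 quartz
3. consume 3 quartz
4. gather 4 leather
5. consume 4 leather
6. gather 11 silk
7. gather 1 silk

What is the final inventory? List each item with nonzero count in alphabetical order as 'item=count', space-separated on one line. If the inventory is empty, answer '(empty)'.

Answer: silk=12

Derivation:
After 1 (gather 10 quartz): quartz=10
After 2 (consume 7 quartz): quartz=3
After 3 (consume 3 quartz): (empty)
After 4 (gather 4 leather): leather=4
After 5 (consume 4 leather): (empty)
After 6 (gather 11 silk): silk=11
After 7 (gather 1 silk): silk=12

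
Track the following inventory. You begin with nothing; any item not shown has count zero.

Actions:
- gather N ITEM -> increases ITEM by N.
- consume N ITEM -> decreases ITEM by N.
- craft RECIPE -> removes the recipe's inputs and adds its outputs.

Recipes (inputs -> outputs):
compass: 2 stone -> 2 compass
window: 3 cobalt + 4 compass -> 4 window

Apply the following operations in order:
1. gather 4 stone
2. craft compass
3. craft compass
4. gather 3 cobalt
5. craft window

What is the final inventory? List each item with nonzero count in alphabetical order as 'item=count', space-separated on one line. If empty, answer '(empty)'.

Answer: window=4

Derivation:
After 1 (gather 4 stone): stone=4
After 2 (craft compass): compass=2 stone=2
After 3 (craft compass): compass=4
After 4 (gather 3 cobalt): cobalt=3 compass=4
After 5 (craft window): window=4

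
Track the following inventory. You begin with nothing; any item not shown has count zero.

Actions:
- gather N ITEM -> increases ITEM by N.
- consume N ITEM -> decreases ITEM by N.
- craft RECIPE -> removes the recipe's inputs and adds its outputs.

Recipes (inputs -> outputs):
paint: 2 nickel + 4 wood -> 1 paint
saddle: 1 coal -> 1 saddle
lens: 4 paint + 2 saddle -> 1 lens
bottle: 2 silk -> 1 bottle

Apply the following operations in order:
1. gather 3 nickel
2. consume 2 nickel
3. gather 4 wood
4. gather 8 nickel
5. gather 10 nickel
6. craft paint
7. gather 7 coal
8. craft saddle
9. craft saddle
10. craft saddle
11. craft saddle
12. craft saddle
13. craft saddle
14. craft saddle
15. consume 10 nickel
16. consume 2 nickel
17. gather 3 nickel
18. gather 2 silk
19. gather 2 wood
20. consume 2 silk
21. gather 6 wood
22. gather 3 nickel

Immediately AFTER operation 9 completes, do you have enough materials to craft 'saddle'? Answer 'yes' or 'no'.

After 1 (gather 3 nickel): nickel=3
After 2 (consume 2 nickel): nickel=1
After 3 (gather 4 wood): nickel=1 wood=4
After 4 (gather 8 nickel): nickel=9 wood=4
After 5 (gather 10 nickel): nickel=19 wood=4
After 6 (craft paint): nickel=17 paint=1
After 7 (gather 7 coal): coal=7 nickel=17 paint=1
After 8 (craft saddle): coal=6 nickel=17 paint=1 saddle=1
After 9 (craft saddle): coal=5 nickel=17 paint=1 saddle=2

Answer: yes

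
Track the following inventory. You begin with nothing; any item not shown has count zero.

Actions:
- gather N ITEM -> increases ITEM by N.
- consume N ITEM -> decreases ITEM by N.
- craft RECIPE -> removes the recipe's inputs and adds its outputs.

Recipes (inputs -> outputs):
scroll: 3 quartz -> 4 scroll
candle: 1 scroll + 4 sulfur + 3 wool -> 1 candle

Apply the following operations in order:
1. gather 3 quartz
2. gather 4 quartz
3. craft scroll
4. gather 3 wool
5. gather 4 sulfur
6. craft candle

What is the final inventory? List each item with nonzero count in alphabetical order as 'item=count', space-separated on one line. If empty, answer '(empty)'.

Answer: candle=1 quartz=4 scroll=3

Derivation:
After 1 (gather 3 quartz): quartz=3
After 2 (gather 4 quartz): quartz=7
After 3 (craft scroll): quartz=4 scroll=4
After 4 (gather 3 wool): quartz=4 scroll=4 wool=3
After 5 (gather 4 sulfur): quartz=4 scroll=4 sulfur=4 wool=3
After 6 (craft candle): candle=1 quartz=4 scroll=3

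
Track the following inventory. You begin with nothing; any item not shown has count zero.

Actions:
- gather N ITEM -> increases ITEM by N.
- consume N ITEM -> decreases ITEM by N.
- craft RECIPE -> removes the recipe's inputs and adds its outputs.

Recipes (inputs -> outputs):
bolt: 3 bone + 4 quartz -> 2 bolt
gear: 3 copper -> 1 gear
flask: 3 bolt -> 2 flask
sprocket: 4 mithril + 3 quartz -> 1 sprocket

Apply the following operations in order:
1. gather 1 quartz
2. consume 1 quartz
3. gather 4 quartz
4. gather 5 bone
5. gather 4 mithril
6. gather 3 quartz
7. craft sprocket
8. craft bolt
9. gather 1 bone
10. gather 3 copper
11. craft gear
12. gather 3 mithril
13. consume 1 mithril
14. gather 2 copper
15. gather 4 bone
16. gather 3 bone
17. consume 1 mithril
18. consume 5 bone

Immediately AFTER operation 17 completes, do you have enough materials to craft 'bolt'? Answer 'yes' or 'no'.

After 1 (gather 1 quartz): quartz=1
After 2 (consume 1 quartz): (empty)
After 3 (gather 4 quartz): quartz=4
After 4 (gather 5 bone): bone=5 quartz=4
After 5 (gather 4 mithril): bone=5 mithril=4 quartz=4
After 6 (gather 3 quartz): bone=5 mithril=4 quartz=7
After 7 (craft sprocket): bone=5 quartz=4 sprocket=1
After 8 (craft bolt): bolt=2 bone=2 sprocket=1
After 9 (gather 1 bone): bolt=2 bone=3 sprocket=1
After 10 (gather 3 copper): bolt=2 bone=3 copper=3 sprocket=1
After 11 (craft gear): bolt=2 bone=3 gear=1 sprocket=1
After 12 (gather 3 mithril): bolt=2 bone=3 gear=1 mithril=3 sprocket=1
After 13 (consume 1 mithril): bolt=2 bone=3 gear=1 mithril=2 sprocket=1
After 14 (gather 2 copper): bolt=2 bone=3 copper=2 gear=1 mithril=2 sprocket=1
After 15 (gather 4 bone): bolt=2 bone=7 copper=2 gear=1 mithril=2 sprocket=1
After 16 (gather 3 bone): bolt=2 bone=10 copper=2 gear=1 mithril=2 sprocket=1
After 17 (consume 1 mithril): bolt=2 bone=10 copper=2 gear=1 mithril=1 sprocket=1

Answer: no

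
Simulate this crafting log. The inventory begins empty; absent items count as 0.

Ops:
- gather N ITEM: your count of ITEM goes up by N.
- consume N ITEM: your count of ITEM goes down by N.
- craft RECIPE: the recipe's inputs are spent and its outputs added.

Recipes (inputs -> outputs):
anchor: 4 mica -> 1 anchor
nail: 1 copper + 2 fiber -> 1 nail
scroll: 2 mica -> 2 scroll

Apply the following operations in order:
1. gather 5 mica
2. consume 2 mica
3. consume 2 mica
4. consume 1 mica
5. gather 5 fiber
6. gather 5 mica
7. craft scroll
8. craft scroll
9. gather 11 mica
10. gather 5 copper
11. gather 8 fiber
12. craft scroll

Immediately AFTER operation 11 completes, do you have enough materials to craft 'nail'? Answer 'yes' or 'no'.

After 1 (gather 5 mica): mica=5
After 2 (consume 2 mica): mica=3
After 3 (consume 2 mica): mica=1
After 4 (consume 1 mica): (empty)
After 5 (gather 5 fiber): fiber=5
After 6 (gather 5 mica): fiber=5 mica=5
After 7 (craft scroll): fiber=5 mica=3 scroll=2
After 8 (craft scroll): fiber=5 mica=1 scroll=4
After 9 (gather 11 mica): fiber=5 mica=12 scroll=4
After 10 (gather 5 copper): copper=5 fiber=5 mica=12 scroll=4
After 11 (gather 8 fiber): copper=5 fiber=13 mica=12 scroll=4

Answer: yes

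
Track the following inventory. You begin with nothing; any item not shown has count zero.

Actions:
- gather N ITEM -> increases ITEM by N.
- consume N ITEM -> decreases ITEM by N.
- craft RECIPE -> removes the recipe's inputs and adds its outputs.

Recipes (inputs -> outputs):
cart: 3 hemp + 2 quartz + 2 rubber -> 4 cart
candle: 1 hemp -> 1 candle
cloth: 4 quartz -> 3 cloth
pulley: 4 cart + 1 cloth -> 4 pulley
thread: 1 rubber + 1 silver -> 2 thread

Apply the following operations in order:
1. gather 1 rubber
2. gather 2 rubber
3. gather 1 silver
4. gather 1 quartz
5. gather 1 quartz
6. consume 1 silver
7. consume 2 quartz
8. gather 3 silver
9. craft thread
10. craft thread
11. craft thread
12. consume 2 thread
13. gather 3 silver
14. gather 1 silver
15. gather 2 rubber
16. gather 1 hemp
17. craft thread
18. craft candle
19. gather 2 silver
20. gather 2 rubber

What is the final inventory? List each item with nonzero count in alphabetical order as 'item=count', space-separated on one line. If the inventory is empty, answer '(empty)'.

Answer: candle=1 rubber=3 silver=5 thread=6

Derivation:
After 1 (gather 1 rubber): rubber=1
After 2 (gather 2 rubber): rubber=3
After 3 (gather 1 silver): rubber=3 silver=1
After 4 (gather 1 quartz): quartz=1 rubber=3 silver=1
After 5 (gather 1 quartz): quartz=2 rubber=3 silver=1
After 6 (consume 1 silver): quartz=2 rubber=3
After 7 (consume 2 quartz): rubber=3
After 8 (gather 3 silver): rubber=3 silver=3
After 9 (craft thread): rubber=2 silver=2 thread=2
After 10 (craft thread): rubber=1 silver=1 thread=4
After 11 (craft thread): thread=6
After 12 (consume 2 thread): thread=4
After 13 (gather 3 silver): silver=3 thread=4
After 14 (gather 1 silver): silver=4 thread=4
After 15 (gather 2 rubber): rubber=2 silver=4 thread=4
After 16 (gather 1 hemp): hemp=1 rubber=2 silver=4 thread=4
After 17 (craft thread): hemp=1 rubber=1 silver=3 thread=6
After 18 (craft candle): candle=1 rubber=1 silver=3 thread=6
After 19 (gather 2 silver): candle=1 rubber=1 silver=5 thread=6
After 20 (gather 2 rubber): candle=1 rubber=3 silver=5 thread=6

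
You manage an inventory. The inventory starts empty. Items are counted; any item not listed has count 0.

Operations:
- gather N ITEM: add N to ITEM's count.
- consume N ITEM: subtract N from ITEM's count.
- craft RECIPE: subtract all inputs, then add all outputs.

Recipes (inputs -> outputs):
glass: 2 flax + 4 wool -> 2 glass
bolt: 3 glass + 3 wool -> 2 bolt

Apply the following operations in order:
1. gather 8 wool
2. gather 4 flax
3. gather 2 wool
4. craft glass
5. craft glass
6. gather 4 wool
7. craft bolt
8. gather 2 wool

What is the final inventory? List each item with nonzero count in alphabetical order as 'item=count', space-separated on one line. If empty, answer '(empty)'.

Answer: bolt=2 glass=1 wool=5

Derivation:
After 1 (gather 8 wool): wool=8
After 2 (gather 4 flax): flax=4 wool=8
After 3 (gather 2 wool): flax=4 wool=10
After 4 (craft glass): flax=2 glass=2 wool=6
After 5 (craft glass): glass=4 wool=2
After 6 (gather 4 wool): glass=4 wool=6
After 7 (craft bolt): bolt=2 glass=1 wool=3
After 8 (gather 2 wool): bolt=2 glass=1 wool=5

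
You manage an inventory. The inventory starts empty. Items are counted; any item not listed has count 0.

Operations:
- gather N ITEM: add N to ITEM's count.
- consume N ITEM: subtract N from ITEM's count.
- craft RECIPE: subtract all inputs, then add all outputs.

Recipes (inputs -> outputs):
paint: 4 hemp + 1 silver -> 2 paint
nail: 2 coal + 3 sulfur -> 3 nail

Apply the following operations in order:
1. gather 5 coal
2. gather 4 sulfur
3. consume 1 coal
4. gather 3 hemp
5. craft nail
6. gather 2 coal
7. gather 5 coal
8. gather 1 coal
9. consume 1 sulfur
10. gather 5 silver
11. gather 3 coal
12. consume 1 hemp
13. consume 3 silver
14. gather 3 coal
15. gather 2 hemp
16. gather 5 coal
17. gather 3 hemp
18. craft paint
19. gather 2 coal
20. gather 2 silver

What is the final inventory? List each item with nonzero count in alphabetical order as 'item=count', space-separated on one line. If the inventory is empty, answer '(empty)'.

After 1 (gather 5 coal): coal=5
After 2 (gather 4 sulfur): coal=5 sulfur=4
After 3 (consume 1 coal): coal=4 sulfur=4
After 4 (gather 3 hemp): coal=4 hemp=3 sulfur=4
After 5 (craft nail): coal=2 hemp=3 nail=3 sulfur=1
After 6 (gather 2 coal): coal=4 hemp=3 nail=3 sulfur=1
After 7 (gather 5 coal): coal=9 hemp=3 nail=3 sulfur=1
After 8 (gather 1 coal): coal=10 hemp=3 nail=3 sulfur=1
After 9 (consume 1 sulfur): coal=10 hemp=3 nail=3
After 10 (gather 5 silver): coal=10 hemp=3 nail=3 silver=5
After 11 (gather 3 coal): coal=13 hemp=3 nail=3 silver=5
After 12 (consume 1 hemp): coal=13 hemp=2 nail=3 silver=5
After 13 (consume 3 silver): coal=13 hemp=2 nail=3 silver=2
After 14 (gather 3 coal): coal=16 hemp=2 nail=3 silver=2
After 15 (gather 2 hemp): coal=16 hemp=4 nail=3 silver=2
After 16 (gather 5 coal): coal=21 hemp=4 nail=3 silver=2
After 17 (gather 3 hemp): coal=21 hemp=7 nail=3 silver=2
After 18 (craft paint): coal=21 hemp=3 nail=3 paint=2 silver=1
After 19 (gather 2 coal): coal=23 hemp=3 nail=3 paint=2 silver=1
After 20 (gather 2 silver): coal=23 hemp=3 nail=3 paint=2 silver=3

Answer: coal=23 hemp=3 nail=3 paint=2 silver=3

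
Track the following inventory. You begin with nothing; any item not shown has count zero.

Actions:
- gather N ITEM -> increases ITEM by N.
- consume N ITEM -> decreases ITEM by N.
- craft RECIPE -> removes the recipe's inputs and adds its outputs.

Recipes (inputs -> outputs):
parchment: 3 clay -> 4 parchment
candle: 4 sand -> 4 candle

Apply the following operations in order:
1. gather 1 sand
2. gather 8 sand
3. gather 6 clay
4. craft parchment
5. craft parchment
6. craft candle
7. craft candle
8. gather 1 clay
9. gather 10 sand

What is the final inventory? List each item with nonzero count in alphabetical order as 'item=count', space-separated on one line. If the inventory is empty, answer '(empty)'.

Answer: candle=8 clay=1 parchment=8 sand=11

Derivation:
After 1 (gather 1 sand): sand=1
After 2 (gather 8 sand): sand=9
After 3 (gather 6 clay): clay=6 sand=9
After 4 (craft parchment): clay=3 parchment=4 sand=9
After 5 (craft parchment): parchment=8 sand=9
After 6 (craft candle): candle=4 parchment=8 sand=5
After 7 (craft candle): candle=8 parchment=8 sand=1
After 8 (gather 1 clay): candle=8 clay=1 parchment=8 sand=1
After 9 (gather 10 sand): candle=8 clay=1 parchment=8 sand=11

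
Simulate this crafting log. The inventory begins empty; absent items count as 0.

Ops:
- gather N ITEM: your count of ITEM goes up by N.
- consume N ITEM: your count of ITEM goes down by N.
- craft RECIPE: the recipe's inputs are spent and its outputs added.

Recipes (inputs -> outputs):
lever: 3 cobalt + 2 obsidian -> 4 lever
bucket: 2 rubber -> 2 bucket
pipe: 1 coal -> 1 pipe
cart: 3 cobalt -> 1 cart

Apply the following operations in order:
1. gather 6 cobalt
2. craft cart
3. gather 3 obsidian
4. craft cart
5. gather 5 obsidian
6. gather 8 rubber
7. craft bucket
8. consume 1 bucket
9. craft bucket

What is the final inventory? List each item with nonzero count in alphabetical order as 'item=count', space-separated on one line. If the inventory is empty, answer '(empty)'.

Answer: bucket=3 cart=2 obsidian=8 rubber=4

Derivation:
After 1 (gather 6 cobalt): cobalt=6
After 2 (craft cart): cart=1 cobalt=3
After 3 (gather 3 obsidian): cart=1 cobalt=3 obsidian=3
After 4 (craft cart): cart=2 obsidian=3
After 5 (gather 5 obsidian): cart=2 obsidian=8
After 6 (gather 8 rubber): cart=2 obsidian=8 rubber=8
After 7 (craft bucket): bucket=2 cart=2 obsidian=8 rubber=6
After 8 (consume 1 bucket): bucket=1 cart=2 obsidian=8 rubber=6
After 9 (craft bucket): bucket=3 cart=2 obsidian=8 rubber=4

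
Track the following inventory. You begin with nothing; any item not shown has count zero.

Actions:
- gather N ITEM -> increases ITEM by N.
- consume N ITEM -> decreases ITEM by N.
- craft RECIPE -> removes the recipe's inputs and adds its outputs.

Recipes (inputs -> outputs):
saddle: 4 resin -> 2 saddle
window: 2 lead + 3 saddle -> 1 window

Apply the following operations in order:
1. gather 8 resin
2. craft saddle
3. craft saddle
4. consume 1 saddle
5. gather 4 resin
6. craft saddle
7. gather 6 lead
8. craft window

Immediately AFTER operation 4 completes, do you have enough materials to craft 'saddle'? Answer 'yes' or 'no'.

After 1 (gather 8 resin): resin=8
After 2 (craft saddle): resin=4 saddle=2
After 3 (craft saddle): saddle=4
After 4 (consume 1 saddle): saddle=3

Answer: no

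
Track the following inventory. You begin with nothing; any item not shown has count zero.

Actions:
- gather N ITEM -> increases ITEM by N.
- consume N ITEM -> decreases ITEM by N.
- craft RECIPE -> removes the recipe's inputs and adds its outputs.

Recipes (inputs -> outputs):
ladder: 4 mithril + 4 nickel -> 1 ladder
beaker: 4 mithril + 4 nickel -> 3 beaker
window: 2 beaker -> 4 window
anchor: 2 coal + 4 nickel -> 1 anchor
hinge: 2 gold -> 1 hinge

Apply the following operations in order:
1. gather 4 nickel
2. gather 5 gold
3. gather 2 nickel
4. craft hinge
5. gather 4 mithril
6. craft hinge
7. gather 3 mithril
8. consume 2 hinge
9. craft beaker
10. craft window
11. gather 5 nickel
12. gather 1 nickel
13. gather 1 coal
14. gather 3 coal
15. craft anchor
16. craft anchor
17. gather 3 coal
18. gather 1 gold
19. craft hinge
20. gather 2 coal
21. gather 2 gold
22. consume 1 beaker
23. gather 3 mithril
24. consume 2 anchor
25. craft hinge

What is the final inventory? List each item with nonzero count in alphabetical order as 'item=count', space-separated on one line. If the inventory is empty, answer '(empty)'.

Answer: coal=5 hinge=2 mithril=6 window=4

Derivation:
After 1 (gather 4 nickel): nickel=4
After 2 (gather 5 gold): gold=5 nickel=4
After 3 (gather 2 nickel): gold=5 nickel=6
After 4 (craft hinge): gold=3 hinge=1 nickel=6
After 5 (gather 4 mithril): gold=3 hinge=1 mithril=4 nickel=6
After 6 (craft hinge): gold=1 hinge=2 mithril=4 nickel=6
After 7 (gather 3 mithril): gold=1 hinge=2 mithril=7 nickel=6
After 8 (consume 2 hinge): gold=1 mithril=7 nickel=6
After 9 (craft beaker): beaker=3 gold=1 mithril=3 nickel=2
After 10 (craft window): beaker=1 gold=1 mithril=3 nickel=2 window=4
After 11 (gather 5 nickel): beaker=1 gold=1 mithril=3 nickel=7 window=4
After 12 (gather 1 nickel): beaker=1 gold=1 mithril=3 nickel=8 window=4
After 13 (gather 1 coal): beaker=1 coal=1 gold=1 mithril=3 nickel=8 window=4
After 14 (gather 3 coal): beaker=1 coal=4 gold=1 mithril=3 nickel=8 window=4
After 15 (craft anchor): anchor=1 beaker=1 coal=2 gold=1 mithril=3 nickel=4 window=4
After 16 (craft anchor): anchor=2 beaker=1 gold=1 mithril=3 window=4
After 17 (gather 3 coal): anchor=2 beaker=1 coal=3 gold=1 mithril=3 window=4
After 18 (gather 1 gold): anchor=2 beaker=1 coal=3 gold=2 mithril=3 window=4
After 19 (craft hinge): anchor=2 beaker=1 coal=3 hinge=1 mithril=3 window=4
After 20 (gather 2 coal): anchor=2 beaker=1 coal=5 hinge=1 mithril=3 window=4
After 21 (gather 2 gold): anchor=2 beaker=1 coal=5 gold=2 hinge=1 mithril=3 window=4
After 22 (consume 1 beaker): anchor=2 coal=5 gold=2 hinge=1 mithril=3 window=4
After 23 (gather 3 mithril): anchor=2 coal=5 gold=2 hinge=1 mithril=6 window=4
After 24 (consume 2 anchor): coal=5 gold=2 hinge=1 mithril=6 window=4
After 25 (craft hinge): coal=5 hinge=2 mithril=6 window=4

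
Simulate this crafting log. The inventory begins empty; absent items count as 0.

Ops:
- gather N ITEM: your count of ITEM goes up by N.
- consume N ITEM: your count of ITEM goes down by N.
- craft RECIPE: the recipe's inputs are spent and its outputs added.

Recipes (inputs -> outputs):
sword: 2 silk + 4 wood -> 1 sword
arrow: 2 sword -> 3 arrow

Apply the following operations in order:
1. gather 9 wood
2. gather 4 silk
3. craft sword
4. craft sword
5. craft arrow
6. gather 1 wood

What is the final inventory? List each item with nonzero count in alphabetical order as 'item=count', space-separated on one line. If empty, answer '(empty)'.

After 1 (gather 9 wood): wood=9
After 2 (gather 4 silk): silk=4 wood=9
After 3 (craft sword): silk=2 sword=1 wood=5
After 4 (craft sword): sword=2 wood=1
After 5 (craft arrow): arrow=3 wood=1
After 6 (gather 1 wood): arrow=3 wood=2

Answer: arrow=3 wood=2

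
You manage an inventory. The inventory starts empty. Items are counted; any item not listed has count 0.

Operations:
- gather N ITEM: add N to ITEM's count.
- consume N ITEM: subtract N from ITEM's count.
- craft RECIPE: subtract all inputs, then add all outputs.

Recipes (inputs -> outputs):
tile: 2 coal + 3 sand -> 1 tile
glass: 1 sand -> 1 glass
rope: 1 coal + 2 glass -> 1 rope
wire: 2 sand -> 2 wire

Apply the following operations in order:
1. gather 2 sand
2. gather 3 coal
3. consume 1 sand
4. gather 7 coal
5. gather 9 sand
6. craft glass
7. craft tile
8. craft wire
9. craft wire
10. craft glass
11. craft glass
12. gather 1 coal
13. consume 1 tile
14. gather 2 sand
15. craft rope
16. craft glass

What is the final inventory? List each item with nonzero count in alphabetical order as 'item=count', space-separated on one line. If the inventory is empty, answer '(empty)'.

Answer: coal=8 glass=2 rope=1 sand=1 wire=4

Derivation:
After 1 (gather 2 sand): sand=2
After 2 (gather 3 coal): coal=3 sand=2
After 3 (consume 1 sand): coal=3 sand=1
After 4 (gather 7 coal): coal=10 sand=1
After 5 (gather 9 sand): coal=10 sand=10
After 6 (craft glass): coal=10 glass=1 sand=9
After 7 (craft tile): coal=8 glass=1 sand=6 tile=1
After 8 (craft wire): coal=8 glass=1 sand=4 tile=1 wire=2
After 9 (craft wire): coal=8 glass=1 sand=2 tile=1 wire=4
After 10 (craft glass): coal=8 glass=2 sand=1 tile=1 wire=4
After 11 (craft glass): coal=8 glass=3 tile=1 wire=4
After 12 (gather 1 coal): coal=9 glass=3 tile=1 wire=4
After 13 (consume 1 tile): coal=9 glass=3 wire=4
After 14 (gather 2 sand): coal=9 glass=3 sand=2 wire=4
After 15 (craft rope): coal=8 glass=1 rope=1 sand=2 wire=4
After 16 (craft glass): coal=8 glass=2 rope=1 sand=1 wire=4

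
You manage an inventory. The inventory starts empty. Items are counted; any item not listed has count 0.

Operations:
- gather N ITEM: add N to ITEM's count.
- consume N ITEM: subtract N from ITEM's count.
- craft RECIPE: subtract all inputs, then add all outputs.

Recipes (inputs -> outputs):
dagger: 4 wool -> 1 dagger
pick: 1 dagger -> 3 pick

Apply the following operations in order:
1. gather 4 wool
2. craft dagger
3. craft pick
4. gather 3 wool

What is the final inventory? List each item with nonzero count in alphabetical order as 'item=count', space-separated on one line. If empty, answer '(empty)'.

After 1 (gather 4 wool): wool=4
After 2 (craft dagger): dagger=1
After 3 (craft pick): pick=3
After 4 (gather 3 wool): pick=3 wool=3

Answer: pick=3 wool=3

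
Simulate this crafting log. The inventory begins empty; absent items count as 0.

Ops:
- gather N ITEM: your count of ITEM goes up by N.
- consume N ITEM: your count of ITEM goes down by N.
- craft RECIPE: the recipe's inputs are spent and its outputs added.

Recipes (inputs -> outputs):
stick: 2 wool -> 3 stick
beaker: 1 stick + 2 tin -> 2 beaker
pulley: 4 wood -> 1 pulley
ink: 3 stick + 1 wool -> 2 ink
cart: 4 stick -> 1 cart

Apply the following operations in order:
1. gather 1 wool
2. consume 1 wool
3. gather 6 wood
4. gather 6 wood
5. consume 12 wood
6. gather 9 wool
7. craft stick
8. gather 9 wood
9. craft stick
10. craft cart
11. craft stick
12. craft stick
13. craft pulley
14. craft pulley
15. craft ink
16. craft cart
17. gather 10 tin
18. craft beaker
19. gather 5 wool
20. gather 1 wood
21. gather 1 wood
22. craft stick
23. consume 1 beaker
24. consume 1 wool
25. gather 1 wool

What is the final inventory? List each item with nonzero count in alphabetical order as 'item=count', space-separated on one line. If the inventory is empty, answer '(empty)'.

Answer: beaker=1 cart=2 ink=2 pulley=2 stick=3 tin=8 wood=3 wool=3

Derivation:
After 1 (gather 1 wool): wool=1
After 2 (consume 1 wool): (empty)
After 3 (gather 6 wood): wood=6
After 4 (gather 6 wood): wood=12
After 5 (consume 12 wood): (empty)
After 6 (gather 9 wool): wool=9
After 7 (craft stick): stick=3 wool=7
After 8 (gather 9 wood): stick=3 wood=9 wool=7
After 9 (craft stick): stick=6 wood=9 wool=5
After 10 (craft cart): cart=1 stick=2 wood=9 wool=5
After 11 (craft stick): cart=1 stick=5 wood=9 wool=3
After 12 (craft stick): cart=1 stick=8 wood=9 wool=1
After 13 (craft pulley): cart=1 pulley=1 stick=8 wood=5 wool=1
After 14 (craft pulley): cart=1 pulley=2 stick=8 wood=1 wool=1
After 15 (craft ink): cart=1 ink=2 pulley=2 stick=5 wood=1
After 16 (craft cart): cart=2 ink=2 pulley=2 stick=1 wood=1
After 17 (gather 10 tin): cart=2 ink=2 pulley=2 stick=1 tin=10 wood=1
After 18 (craft beaker): beaker=2 cart=2 ink=2 pulley=2 tin=8 wood=1
After 19 (gather 5 wool): beaker=2 cart=2 ink=2 pulley=2 tin=8 wood=1 wool=5
After 20 (gather 1 wood): beaker=2 cart=2 ink=2 pulley=2 tin=8 wood=2 wool=5
After 21 (gather 1 wood): beaker=2 cart=2 ink=2 pulley=2 tin=8 wood=3 wool=5
After 22 (craft stick): beaker=2 cart=2 ink=2 pulley=2 stick=3 tin=8 wood=3 wool=3
After 23 (consume 1 beaker): beaker=1 cart=2 ink=2 pulley=2 stick=3 tin=8 wood=3 wool=3
After 24 (consume 1 wool): beaker=1 cart=2 ink=2 pulley=2 stick=3 tin=8 wood=3 wool=2
After 25 (gather 1 wool): beaker=1 cart=2 ink=2 pulley=2 stick=3 tin=8 wood=3 wool=3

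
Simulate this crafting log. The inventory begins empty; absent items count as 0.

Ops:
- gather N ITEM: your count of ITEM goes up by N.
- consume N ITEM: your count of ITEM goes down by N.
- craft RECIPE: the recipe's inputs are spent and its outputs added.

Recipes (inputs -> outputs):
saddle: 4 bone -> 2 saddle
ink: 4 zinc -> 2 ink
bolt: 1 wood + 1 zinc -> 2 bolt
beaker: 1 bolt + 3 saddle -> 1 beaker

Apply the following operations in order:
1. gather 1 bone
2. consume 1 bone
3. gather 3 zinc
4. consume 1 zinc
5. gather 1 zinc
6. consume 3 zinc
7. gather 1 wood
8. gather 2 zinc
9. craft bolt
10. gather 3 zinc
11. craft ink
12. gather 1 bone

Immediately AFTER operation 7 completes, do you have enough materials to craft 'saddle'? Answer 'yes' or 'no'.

Answer: no

Derivation:
After 1 (gather 1 bone): bone=1
After 2 (consume 1 bone): (empty)
After 3 (gather 3 zinc): zinc=3
After 4 (consume 1 zinc): zinc=2
After 5 (gather 1 zinc): zinc=3
After 6 (consume 3 zinc): (empty)
After 7 (gather 1 wood): wood=1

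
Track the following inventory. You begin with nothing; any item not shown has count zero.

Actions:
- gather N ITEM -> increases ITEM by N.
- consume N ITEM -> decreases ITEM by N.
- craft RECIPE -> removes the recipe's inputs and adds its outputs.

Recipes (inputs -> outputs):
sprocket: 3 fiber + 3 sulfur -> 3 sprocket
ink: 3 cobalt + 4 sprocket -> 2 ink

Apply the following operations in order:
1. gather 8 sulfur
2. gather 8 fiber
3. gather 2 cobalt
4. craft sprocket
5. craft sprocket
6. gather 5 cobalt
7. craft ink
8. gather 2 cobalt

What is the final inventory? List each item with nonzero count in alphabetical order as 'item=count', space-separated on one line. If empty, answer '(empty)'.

After 1 (gather 8 sulfur): sulfur=8
After 2 (gather 8 fiber): fiber=8 sulfur=8
After 3 (gather 2 cobalt): cobalt=2 fiber=8 sulfur=8
After 4 (craft sprocket): cobalt=2 fiber=5 sprocket=3 sulfur=5
After 5 (craft sprocket): cobalt=2 fiber=2 sprocket=6 sulfur=2
After 6 (gather 5 cobalt): cobalt=7 fiber=2 sprocket=6 sulfur=2
After 7 (craft ink): cobalt=4 fiber=2 ink=2 sprocket=2 sulfur=2
After 8 (gather 2 cobalt): cobalt=6 fiber=2 ink=2 sprocket=2 sulfur=2

Answer: cobalt=6 fiber=2 ink=2 sprocket=2 sulfur=2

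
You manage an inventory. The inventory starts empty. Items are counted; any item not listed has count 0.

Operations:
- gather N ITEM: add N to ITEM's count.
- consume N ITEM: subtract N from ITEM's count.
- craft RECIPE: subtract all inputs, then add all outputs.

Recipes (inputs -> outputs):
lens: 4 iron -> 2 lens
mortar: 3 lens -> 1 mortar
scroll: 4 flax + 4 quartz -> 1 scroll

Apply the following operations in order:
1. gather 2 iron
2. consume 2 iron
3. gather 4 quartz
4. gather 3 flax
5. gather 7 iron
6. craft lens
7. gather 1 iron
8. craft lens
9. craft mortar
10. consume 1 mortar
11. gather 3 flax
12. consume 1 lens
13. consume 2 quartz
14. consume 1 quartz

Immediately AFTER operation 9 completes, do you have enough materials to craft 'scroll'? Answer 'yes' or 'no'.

After 1 (gather 2 iron): iron=2
After 2 (consume 2 iron): (empty)
After 3 (gather 4 quartz): quartz=4
After 4 (gather 3 flax): flax=3 quartz=4
After 5 (gather 7 iron): flax=3 iron=7 quartz=4
After 6 (craft lens): flax=3 iron=3 lens=2 quartz=4
After 7 (gather 1 iron): flax=3 iron=4 lens=2 quartz=4
After 8 (craft lens): flax=3 lens=4 quartz=4
After 9 (craft mortar): flax=3 lens=1 mortar=1 quartz=4

Answer: no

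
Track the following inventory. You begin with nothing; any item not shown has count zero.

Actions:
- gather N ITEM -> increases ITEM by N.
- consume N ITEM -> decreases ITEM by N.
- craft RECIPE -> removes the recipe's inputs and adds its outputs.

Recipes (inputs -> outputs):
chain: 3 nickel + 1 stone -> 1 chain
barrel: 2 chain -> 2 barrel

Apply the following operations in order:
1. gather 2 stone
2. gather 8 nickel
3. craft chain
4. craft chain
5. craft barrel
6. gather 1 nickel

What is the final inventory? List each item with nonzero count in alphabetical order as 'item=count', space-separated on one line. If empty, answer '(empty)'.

Answer: barrel=2 nickel=3

Derivation:
After 1 (gather 2 stone): stone=2
After 2 (gather 8 nickel): nickel=8 stone=2
After 3 (craft chain): chain=1 nickel=5 stone=1
After 4 (craft chain): chain=2 nickel=2
After 5 (craft barrel): barrel=2 nickel=2
After 6 (gather 1 nickel): barrel=2 nickel=3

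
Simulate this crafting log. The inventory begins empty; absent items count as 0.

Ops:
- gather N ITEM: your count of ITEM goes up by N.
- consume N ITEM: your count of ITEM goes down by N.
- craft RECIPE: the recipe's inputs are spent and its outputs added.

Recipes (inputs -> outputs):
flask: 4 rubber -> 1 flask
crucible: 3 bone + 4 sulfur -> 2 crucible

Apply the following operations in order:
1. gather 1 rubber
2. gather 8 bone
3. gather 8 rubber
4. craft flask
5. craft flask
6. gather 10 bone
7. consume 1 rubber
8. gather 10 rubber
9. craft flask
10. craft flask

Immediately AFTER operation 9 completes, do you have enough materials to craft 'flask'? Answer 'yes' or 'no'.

Answer: yes

Derivation:
After 1 (gather 1 rubber): rubber=1
After 2 (gather 8 bone): bone=8 rubber=1
After 3 (gather 8 rubber): bone=8 rubber=9
After 4 (craft flask): bone=8 flask=1 rubber=5
After 5 (craft flask): bone=8 flask=2 rubber=1
After 6 (gather 10 bone): bone=18 flask=2 rubber=1
After 7 (consume 1 rubber): bone=18 flask=2
After 8 (gather 10 rubber): bone=18 flask=2 rubber=10
After 9 (craft flask): bone=18 flask=3 rubber=6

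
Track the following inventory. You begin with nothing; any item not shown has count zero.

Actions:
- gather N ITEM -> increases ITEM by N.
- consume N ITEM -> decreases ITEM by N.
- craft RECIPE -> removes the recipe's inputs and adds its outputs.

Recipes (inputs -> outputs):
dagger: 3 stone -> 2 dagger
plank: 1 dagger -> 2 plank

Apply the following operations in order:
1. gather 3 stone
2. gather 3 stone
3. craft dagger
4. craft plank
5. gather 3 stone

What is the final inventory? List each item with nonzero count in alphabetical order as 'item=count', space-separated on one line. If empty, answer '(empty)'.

After 1 (gather 3 stone): stone=3
After 2 (gather 3 stone): stone=6
After 3 (craft dagger): dagger=2 stone=3
After 4 (craft plank): dagger=1 plank=2 stone=3
After 5 (gather 3 stone): dagger=1 plank=2 stone=6

Answer: dagger=1 plank=2 stone=6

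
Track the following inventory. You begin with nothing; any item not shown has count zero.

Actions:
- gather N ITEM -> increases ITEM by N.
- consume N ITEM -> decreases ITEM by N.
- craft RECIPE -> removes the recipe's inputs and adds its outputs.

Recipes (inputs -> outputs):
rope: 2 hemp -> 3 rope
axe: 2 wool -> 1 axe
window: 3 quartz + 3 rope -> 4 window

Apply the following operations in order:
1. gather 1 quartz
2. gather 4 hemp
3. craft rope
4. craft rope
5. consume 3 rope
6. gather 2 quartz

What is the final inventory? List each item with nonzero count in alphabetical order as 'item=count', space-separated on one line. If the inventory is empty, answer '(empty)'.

Answer: quartz=3 rope=3

Derivation:
After 1 (gather 1 quartz): quartz=1
After 2 (gather 4 hemp): hemp=4 quartz=1
After 3 (craft rope): hemp=2 quartz=1 rope=3
After 4 (craft rope): quartz=1 rope=6
After 5 (consume 3 rope): quartz=1 rope=3
After 6 (gather 2 quartz): quartz=3 rope=3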